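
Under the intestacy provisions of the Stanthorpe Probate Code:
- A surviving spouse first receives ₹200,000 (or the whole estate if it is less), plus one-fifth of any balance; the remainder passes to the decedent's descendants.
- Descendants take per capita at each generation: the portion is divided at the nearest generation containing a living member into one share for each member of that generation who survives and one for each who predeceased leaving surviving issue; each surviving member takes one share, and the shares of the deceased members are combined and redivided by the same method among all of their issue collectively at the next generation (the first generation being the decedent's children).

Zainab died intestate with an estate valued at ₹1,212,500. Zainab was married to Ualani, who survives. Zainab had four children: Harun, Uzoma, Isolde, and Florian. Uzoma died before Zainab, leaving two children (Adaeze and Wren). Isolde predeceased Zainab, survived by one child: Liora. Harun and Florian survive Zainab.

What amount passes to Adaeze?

Ualani first takes ₹200,000, leaving a balance of ₹1,012,500. Ualani then takes one-fifth of the balance (₹202,500), for a total of ₹402,500. The remaining ₹810,000 passes to the descendants.
The descendants' portion (₹810,000) is divided at the children's generation into 4 shares of ₹202,500. Harun and Florian each take ₹202,500. The 2 shares of the deceased (Uzoma and Isolde) are combined into a pool of ₹405,000.
That pool (₹405,000) is divided at the grandchildren's generation equally among Adaeze, Wren, and Liora: ₹135,000 each.

Adaeze receives ₹135,000.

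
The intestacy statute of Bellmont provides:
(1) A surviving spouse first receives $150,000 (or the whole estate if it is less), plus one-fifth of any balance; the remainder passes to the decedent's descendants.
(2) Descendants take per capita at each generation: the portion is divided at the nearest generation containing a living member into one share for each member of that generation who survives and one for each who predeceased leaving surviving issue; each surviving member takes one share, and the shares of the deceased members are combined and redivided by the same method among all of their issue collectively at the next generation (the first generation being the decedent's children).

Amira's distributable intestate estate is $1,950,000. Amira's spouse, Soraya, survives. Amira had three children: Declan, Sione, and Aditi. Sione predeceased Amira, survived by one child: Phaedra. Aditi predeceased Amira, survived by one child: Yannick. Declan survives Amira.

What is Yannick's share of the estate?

Soraya first takes $150,000, leaving a balance of $1,800,000. Soraya then takes one-fifth of the balance ($360,000), for a total of $510,000. The remaining $1,440,000 passes to the descendants.
The descendants' portion ($1,440,000) is divided at the children's generation into 3 shares of $480,000. Declan takes $480,000. The 2 shares of the deceased (Sione and Aditi) are combined into a pool of $960,000.
That pool ($960,000) is divided at the grandchildren's generation equally among Phaedra and Yannick: $480,000 each.

Yannick receives $480,000.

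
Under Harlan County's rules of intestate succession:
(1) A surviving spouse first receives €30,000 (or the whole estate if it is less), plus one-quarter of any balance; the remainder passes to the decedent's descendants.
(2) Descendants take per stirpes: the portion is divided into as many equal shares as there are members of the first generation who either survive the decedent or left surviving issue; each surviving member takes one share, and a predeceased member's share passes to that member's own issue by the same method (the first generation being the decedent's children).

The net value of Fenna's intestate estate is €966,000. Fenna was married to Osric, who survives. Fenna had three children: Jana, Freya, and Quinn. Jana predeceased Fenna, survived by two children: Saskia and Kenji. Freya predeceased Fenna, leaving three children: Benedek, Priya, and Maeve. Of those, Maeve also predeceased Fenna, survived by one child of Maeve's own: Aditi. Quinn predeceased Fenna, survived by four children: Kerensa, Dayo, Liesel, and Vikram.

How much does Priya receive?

Priya receives €78,000.

Osric first takes €30,000, leaving a balance of €936,000. Osric then takes one-quarter of the balance (€234,000), for a total of €264,000. The remaining €702,000 passes to the descendants.
The descendants' portion (€702,000) is divided into 3 shares of €234,000: Jana's €234,000 share passes to Jana's issue; Freya's €234,000 share passes to Freya's issue; Quinn's €234,000 share passes to Quinn's issue.
Jana's share (€234,000) is divided into 2 shares of €117,000: Saskia and Kenji each take €117,000.
Freya's share (€234,000) is divided into 3 shares of €78,000: Benedek and Priya each take €78,000; Maeve's €78,000 share passes to Maeve's issue.
Maeve's share (€78,000) passes entirely to Aditi.
Quinn's share (€234,000) is divided into 4 shares of €58,500: Kerensa, Dayo, Liesel, and Vikram each take €58,500.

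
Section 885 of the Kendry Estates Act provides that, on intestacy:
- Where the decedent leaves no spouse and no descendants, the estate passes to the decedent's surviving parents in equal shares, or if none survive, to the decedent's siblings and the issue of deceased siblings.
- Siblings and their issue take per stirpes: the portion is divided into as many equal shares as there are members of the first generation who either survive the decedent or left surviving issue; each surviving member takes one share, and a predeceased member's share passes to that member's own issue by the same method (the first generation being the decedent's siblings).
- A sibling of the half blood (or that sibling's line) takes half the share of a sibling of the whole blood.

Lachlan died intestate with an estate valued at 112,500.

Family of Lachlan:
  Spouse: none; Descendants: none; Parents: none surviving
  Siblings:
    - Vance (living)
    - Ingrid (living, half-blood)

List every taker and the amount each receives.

The entire 112,500 passes to the siblings and their issue.
Counting each half-blood sibling's line as half a unit, there are 3/2 units in 112,500, so one unit is 75,000. Whole-blood lines (Vance) take 75,000 each; half-blood lines (Ingrid) take 37,500 each.

Vance: 75,000; Ingrid: 37,500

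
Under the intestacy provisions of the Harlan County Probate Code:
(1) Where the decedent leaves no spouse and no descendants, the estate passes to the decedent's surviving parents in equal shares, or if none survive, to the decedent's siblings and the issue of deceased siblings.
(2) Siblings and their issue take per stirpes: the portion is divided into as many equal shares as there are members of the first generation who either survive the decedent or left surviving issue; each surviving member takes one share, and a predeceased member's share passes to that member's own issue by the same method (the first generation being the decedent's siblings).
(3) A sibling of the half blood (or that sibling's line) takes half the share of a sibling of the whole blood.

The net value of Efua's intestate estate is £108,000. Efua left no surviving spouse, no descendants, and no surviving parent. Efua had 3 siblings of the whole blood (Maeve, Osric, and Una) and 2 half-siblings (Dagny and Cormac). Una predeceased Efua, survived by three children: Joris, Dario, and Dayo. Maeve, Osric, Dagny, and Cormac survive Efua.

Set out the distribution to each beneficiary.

The entire £108,000 passes to the siblings and their issue.
Counting each half-blood sibling's line as half a unit, there are 4 units in £108,000, so one unit is £27,000. Whole-blood lines (Maeve, Osric, and Una) take £27,000 each; half-blood lines (Dagny and Cormac) take £13,500 each.
Una's share (£27,000) is divided into 3 shares of £9,000: Joris, Dario, and Dayo each take £9,000.

Maeve: £27,000; Osric: £27,000; Dagny: £13,500; Joris: £9,000; Dario: £9,000; Dayo: £9,000; Cormac: £13,500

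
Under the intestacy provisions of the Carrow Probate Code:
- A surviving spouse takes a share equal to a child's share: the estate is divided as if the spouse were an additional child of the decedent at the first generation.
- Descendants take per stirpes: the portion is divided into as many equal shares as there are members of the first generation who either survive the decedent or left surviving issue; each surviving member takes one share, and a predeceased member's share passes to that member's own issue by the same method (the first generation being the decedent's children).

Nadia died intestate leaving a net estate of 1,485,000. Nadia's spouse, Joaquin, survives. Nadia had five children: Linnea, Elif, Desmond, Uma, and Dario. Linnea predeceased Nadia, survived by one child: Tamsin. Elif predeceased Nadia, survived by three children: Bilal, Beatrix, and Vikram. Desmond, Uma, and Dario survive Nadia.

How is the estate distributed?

The spouse counts as an additional share at the children's level, so there are 6 primary shares of 247,500. Joaquin takes one such share (247,500).
The children's combined portion (1,237,500) is divided into 5 shares of 247,500: Desmond, Uma, and Dario each take 247,500; Linnea's 247,500 share passes to Linnea's issue; Elif's 247,500 share passes to Elif's issue.
Linnea's share (247,500) passes entirely to Tamsin.
Elif's share (247,500) is divided into 3 shares of 82,500: Bilal, Beatrix, and Vikram each take 82,500.

Joaquin: 247,500; Tamsin: 247,500; Bilal: 82,500; Beatrix: 82,500; Vikram: 82,500; Desmond: 247,500; Uma: 247,500; Dario: 247,500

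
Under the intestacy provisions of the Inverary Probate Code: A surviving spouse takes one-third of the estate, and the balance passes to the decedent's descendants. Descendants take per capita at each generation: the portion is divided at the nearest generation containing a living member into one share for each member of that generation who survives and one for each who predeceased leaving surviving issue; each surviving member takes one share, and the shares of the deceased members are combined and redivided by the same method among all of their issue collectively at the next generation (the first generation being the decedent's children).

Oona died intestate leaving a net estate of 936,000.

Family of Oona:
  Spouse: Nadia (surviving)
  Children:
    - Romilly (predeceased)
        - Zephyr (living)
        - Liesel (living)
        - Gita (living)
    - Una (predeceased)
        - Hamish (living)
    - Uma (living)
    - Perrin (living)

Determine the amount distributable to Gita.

Gita receives 78,000.

Nadia takes one-third of 936,000 = 312,000. The remaining 624,000 passes to the descendants.
The descendants' portion (624,000) is divided at the children's generation into 4 shares of 156,000. Uma and Perrin each take 156,000. The 2 shares of the deceased (Romilly and Una) are combined into a pool of 312,000.
That pool (312,000) is divided at the grandchildren's generation equally among Zephyr, Liesel, Gita, and Hamish: 78,000 each.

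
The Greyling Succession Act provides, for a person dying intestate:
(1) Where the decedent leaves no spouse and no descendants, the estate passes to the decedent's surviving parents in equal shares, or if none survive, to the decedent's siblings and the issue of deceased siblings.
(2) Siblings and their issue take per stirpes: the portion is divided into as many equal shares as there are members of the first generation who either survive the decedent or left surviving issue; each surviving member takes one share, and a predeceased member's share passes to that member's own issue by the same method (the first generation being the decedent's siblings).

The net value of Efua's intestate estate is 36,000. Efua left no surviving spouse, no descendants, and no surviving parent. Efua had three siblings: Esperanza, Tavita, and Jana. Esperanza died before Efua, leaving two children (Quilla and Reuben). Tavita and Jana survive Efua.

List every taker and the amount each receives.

The entire 36,000 passes to the siblings and their issue.
That amount (36,000) is divided into 3 shares of 12,000: Tavita and Jana each take 12,000; Esperanza's 12,000 share passes to Esperanza's issue.
Esperanza's share (12,000) is divided into 2 shares of 6,000: Quilla and Reuben each take 6,000.

Quilla: 6,000; Reuben: 6,000; Tavita: 12,000; Jana: 12,000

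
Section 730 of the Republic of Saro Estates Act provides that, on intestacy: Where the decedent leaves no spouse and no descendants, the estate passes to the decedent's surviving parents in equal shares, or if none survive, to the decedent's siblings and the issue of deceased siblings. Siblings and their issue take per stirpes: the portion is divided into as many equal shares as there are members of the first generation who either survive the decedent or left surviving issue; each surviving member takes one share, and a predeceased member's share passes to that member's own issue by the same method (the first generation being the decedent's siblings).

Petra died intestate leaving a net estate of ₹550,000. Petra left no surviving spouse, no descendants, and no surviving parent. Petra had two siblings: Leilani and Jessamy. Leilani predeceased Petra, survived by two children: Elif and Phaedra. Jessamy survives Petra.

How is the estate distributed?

The entire ₹550,000 passes to the siblings and their issue.
That amount (₹550,000) is divided into 2 shares of ₹275,000: Jessamy takes ₹275,000; Leilani's ₹275,000 share passes to Leilani's issue.
Leilani's share (₹275,000) is divided into 2 shares of ₹137,500: Elif and Phaedra each take ₹137,500.

Elif: ₹137,500; Phaedra: ₹137,500; Jessamy: ₹275,000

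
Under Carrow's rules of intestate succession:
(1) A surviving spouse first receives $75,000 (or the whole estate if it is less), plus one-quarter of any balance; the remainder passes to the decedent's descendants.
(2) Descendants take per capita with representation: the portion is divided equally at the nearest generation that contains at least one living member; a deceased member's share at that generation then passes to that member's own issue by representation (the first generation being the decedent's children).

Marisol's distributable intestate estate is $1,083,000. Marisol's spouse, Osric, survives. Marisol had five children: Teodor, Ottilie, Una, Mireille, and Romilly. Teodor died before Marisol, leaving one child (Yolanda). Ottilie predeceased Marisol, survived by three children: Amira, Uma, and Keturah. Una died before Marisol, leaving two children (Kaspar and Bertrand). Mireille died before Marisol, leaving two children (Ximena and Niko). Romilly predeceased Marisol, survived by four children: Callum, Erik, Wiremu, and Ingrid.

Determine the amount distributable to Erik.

Erik receives $63,000.

Osric first takes $75,000, leaving a balance of $1,008,000. Osric then takes one-quarter of the balance ($252,000), for a total of $327,000. The remaining $756,000 passes to the descendants.
No child survives, so the initial division is made at the grandchildren's generation.
The descendants' portion ($756,000) is divided into 12 shares of $63,000: Yolanda, Amira, Uma, Keturah, Kaspar, Bertrand, Ximena, Niko, Callum, Erik, Wiremu, and Ingrid each take $63,000.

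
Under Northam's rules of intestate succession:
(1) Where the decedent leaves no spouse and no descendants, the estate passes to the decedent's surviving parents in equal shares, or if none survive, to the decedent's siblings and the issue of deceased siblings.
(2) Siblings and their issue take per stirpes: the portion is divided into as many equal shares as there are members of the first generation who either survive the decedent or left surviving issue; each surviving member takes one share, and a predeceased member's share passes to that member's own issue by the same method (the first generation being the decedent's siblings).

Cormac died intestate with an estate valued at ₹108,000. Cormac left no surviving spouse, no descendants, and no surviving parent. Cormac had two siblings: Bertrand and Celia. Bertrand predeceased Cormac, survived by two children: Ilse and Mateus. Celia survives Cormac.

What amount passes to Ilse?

The entire ₹108,000 passes to the siblings and their issue.
That amount (₹108,000) is divided into 2 shares of ₹54,000: Celia takes ₹54,000; Bertrand's ₹54,000 share passes to Bertrand's issue.
Bertrand's share (₹54,000) is divided into 2 shares of ₹27,000: Ilse and Mateus each take ₹27,000.

Ilse receives ₹27,000.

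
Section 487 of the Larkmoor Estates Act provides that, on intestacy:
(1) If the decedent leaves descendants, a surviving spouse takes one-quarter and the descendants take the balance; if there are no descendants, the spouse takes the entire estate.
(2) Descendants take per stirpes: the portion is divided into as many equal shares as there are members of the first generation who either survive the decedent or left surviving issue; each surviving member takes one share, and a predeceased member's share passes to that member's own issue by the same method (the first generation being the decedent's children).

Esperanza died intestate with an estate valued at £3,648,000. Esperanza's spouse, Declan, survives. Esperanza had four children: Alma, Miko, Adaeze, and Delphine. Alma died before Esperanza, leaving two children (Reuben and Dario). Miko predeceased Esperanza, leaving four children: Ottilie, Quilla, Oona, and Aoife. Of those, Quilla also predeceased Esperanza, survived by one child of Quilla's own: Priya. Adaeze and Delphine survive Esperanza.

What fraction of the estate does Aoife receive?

Aoife receives 3/64 of the estate.

Declan takes one-quarter of £3,648,000 = £912,000. The remaining £2,736,000 passes to the descendants.
The descendants' portion (£2,736,000) is divided into 4 shares of £684,000: Adaeze and Delphine each take £684,000; Alma's £684,000 share passes to Alma's issue; Miko's £684,000 share passes to Miko's issue.
Alma's share (£684,000) is divided into 2 shares of £342,000: Reuben and Dario each take £342,000.
Miko's share (£684,000) is divided into 4 shares of £171,000: Ottilie, Oona, and Aoife each take £171,000; Quilla's £171,000 share passes to Quilla's issue.
Quilla's share (£171,000) passes entirely to Priya.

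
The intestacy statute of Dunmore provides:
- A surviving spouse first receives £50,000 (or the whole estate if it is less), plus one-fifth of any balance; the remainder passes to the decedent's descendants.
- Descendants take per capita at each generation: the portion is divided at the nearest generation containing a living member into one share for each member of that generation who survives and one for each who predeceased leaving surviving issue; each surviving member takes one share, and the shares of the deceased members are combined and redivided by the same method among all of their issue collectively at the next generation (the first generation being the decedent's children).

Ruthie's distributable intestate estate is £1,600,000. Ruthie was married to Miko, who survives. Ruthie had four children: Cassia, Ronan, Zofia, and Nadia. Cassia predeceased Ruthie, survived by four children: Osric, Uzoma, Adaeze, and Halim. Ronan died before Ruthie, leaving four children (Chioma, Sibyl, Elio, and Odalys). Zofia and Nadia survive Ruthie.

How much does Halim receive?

Halim receives £77,500.

Miko first takes £50,000, leaving a balance of £1,550,000. Miko then takes one-fifth of the balance (£310,000), for a total of £360,000. The remaining £1,240,000 passes to the descendants.
The descendants' portion (£1,240,000) is divided at the children's generation into 4 shares of £310,000. Zofia and Nadia each take £310,000. The 2 shares of the deceased (Cassia and Ronan) are combined into a pool of £620,000.
That pool (£620,000) is divided at the grandchildren's generation equally among Osric, Uzoma, Adaeze, Halim, Chioma, Sibyl, Elio, and Odalys: £77,500 each.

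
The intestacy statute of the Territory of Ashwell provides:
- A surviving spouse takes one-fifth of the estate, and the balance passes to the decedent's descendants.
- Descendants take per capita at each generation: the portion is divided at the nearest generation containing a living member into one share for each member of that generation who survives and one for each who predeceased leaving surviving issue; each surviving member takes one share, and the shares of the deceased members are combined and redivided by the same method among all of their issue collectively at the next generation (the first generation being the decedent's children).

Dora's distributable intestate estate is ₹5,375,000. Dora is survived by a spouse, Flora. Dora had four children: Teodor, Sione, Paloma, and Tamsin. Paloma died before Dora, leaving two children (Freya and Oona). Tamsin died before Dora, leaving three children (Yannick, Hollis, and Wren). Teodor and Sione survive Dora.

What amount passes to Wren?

Flora takes one-fifth of ₹5,375,000 = ₹1,075,000. The remaining ₹4,300,000 passes to the descendants.
The descendants' portion (₹4,300,000) is divided at the children's generation into 4 shares of ₹1,075,000. Teodor and Sione each take ₹1,075,000. The 2 shares of the deceased (Paloma and Tamsin) are combined into a pool of ₹2,150,000.
That pool (₹2,150,000) is divided at the grandchildren's generation equally among Freya, Oona, Yannick, Hollis, and Wren: ₹430,000 each.

Wren receives ₹430,000.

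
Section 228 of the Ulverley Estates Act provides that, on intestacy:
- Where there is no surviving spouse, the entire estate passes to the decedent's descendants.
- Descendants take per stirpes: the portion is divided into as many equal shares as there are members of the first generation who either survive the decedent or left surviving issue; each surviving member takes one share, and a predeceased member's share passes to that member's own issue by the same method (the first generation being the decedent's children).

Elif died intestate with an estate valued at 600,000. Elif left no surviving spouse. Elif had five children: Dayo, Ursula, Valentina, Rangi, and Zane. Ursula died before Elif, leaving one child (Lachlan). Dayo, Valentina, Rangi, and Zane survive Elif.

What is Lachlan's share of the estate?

The entire 600,000 passes to the descendants.
That amount (600,000) is divided into 5 shares of 120,000: Dayo, Valentina, Rangi, and Zane each take 120,000; Ursula's 120,000 share passes to Ursula's issue.
Ursula's share (120,000) passes entirely to Lachlan.

Lachlan receives 120,000.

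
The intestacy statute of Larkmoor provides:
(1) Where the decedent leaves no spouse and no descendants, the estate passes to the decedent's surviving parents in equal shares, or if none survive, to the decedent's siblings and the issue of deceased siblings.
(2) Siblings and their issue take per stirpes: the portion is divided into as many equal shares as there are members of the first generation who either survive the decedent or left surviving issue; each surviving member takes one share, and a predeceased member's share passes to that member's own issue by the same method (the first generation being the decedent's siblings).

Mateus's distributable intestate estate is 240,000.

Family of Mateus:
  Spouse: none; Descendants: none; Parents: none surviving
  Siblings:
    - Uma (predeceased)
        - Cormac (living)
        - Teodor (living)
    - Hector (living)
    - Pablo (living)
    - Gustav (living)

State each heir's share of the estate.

The entire 240,000 passes to the siblings and their issue.
That amount (240,000) is divided into 4 shares of 60,000: Hector, Pablo, and Gustav each take 60,000; Uma's 60,000 share passes to Uma's issue.
Uma's share (60,000) is divided into 2 shares of 30,000: Cormac and Teodor each take 30,000.

Cormac: 30,000; Teodor: 30,000; Hector: 60,000; Pablo: 60,000; Gustav: 60,000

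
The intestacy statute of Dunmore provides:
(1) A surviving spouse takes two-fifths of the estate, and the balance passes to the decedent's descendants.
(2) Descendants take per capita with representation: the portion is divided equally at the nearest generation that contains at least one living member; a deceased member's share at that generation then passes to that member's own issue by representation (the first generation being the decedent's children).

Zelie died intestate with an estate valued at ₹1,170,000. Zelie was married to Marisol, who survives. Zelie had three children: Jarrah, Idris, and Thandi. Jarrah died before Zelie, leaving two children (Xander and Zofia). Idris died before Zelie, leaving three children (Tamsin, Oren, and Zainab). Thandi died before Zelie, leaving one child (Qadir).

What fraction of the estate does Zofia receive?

Marisol takes two-fifths of ₹1,170,000 = ₹468,000. The remaining ₹702,000 passes to the descendants.
No child survives, so the initial division is made at the grandchildren's generation.
The descendants' portion (₹702,000) is divided into 6 shares of ₹117,000: Xander, Zofia, Tamsin, Oren, Zainab, and Qadir each take ₹117,000.

Zofia receives 1/10 of the estate.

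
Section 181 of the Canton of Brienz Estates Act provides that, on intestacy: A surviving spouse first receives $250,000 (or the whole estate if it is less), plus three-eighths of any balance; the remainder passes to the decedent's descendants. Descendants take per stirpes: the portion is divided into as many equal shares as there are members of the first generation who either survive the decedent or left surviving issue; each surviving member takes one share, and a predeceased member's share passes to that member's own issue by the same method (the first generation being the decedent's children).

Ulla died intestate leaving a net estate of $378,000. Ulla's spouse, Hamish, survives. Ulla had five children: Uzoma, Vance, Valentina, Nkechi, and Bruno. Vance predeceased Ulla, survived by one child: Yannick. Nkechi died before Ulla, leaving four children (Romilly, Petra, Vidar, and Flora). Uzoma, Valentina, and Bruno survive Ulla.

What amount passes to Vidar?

Hamish first takes $250,000, leaving a balance of $128,000. Hamish then takes three-eighths of the balance ($48,000), for a total of $298,000. The remaining $80,000 passes to the descendants.
The descendants' portion ($80,000) is divided into 5 shares of $16,000: Uzoma, Valentina, and Bruno each take $16,000; Vance's $16,000 share passes to Vance's issue; Nkechi's $16,000 share passes to Nkechi's issue.
Vance's share ($16,000) passes entirely to Yannick.
Nkechi's share ($16,000) is divided into 4 shares of $4,000: Romilly, Petra, Vidar, and Flora each take $4,000.

Vidar receives $4,000.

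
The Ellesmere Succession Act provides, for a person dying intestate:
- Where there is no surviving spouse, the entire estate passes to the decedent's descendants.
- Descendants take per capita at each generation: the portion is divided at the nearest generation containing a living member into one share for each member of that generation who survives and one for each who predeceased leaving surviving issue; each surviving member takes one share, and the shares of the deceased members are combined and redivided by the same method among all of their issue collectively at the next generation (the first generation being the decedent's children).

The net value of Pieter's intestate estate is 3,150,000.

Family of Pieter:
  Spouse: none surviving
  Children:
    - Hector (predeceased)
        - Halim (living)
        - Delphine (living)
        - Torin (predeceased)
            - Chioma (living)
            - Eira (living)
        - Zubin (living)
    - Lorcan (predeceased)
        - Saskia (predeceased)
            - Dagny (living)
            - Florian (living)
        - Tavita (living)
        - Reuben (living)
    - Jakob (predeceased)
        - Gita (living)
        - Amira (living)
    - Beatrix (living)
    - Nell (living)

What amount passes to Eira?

The entire 3,150,000 passes to the descendants.
That amount (3,150,000) is divided at the children's generation into 5 shares of 630,000. Beatrix and Nell each take 630,000. The 3 shares of the deceased (Hector, Lorcan, and Jakob) are combined into a pool of 1,890,000.
That pool (1,890,000) is divided at the grandchildren's generation into 9 shares of 210,000. Halim, Delphine, Zubin, Tavita, Reuben, Gita, and Amira each take 210,000. The 2 shares of the deceased (Torin and Saskia) are combined into a pool of 420,000.
That pool (420,000) is divided at the great-grandchildren's generation equally among Chioma, Eira, Dagny, and Florian: 105,000 each.

Eira receives 105,000.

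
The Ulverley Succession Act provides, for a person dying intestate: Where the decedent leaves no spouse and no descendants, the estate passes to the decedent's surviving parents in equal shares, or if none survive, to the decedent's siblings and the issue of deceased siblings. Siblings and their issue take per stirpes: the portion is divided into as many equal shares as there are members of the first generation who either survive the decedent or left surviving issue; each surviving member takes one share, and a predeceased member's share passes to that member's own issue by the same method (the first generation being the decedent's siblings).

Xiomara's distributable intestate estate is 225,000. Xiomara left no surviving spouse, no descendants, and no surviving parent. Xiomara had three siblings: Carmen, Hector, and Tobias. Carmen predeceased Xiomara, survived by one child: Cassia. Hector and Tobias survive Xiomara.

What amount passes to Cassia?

Cassia receives 75,000.

The entire 225,000 passes to the siblings and their issue.
That amount (225,000) is divided into 3 shares of 75,000: Hector and Tobias each take 75,000; Carmen's 75,000 share passes to Carmen's issue.
Carmen's share (75,000) passes entirely to Cassia.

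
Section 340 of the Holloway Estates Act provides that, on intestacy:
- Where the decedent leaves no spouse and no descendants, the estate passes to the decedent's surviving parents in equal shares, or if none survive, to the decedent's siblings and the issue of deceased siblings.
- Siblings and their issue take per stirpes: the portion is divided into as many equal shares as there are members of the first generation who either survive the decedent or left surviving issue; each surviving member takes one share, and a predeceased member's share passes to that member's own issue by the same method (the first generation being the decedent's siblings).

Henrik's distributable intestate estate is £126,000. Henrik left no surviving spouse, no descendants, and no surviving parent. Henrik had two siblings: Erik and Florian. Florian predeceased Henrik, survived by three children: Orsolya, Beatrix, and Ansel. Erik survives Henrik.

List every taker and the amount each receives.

Erik: £63,000; Orsolya: £21,000; Beatrix: £21,000; Ansel: £21,000

The entire £126,000 passes to the siblings and their issue.
That amount (£126,000) is divided into 2 shares of £63,000: Erik takes £63,000; Florian's £63,000 share passes to Florian's issue.
Florian's share (£63,000) is divided into 3 shares of £21,000: Orsolya, Beatrix, and Ansel each take £21,000.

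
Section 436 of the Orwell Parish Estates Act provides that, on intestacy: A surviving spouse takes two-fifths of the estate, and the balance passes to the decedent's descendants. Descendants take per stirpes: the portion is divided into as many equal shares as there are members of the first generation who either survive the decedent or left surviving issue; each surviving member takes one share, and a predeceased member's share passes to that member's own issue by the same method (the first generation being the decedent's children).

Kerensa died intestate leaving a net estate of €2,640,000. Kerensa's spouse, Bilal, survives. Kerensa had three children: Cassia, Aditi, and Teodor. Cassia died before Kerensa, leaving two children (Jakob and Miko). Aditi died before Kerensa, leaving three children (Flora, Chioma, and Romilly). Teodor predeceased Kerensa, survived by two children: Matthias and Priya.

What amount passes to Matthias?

Matthias receives €264,000.

Bilal takes two-fifths of €2,640,000 = €1,056,000. The remaining €1,584,000 passes to the descendants.
The descendants' portion (€1,584,000) is divided into 3 shares of €528,000: Cassia's €528,000 share passes to Cassia's issue; Aditi's €528,000 share passes to Aditi's issue; Teodor's €528,000 share passes to Teodor's issue.
Cassia's share (€528,000) is divided into 2 shares of €264,000: Jakob and Miko each take €264,000.
Aditi's share (€528,000) is divided into 3 shares of €176,000: Flora, Chioma, and Romilly each take €176,000.
Teodor's share (€528,000) is divided into 2 shares of €264,000: Matthias and Priya each take €264,000.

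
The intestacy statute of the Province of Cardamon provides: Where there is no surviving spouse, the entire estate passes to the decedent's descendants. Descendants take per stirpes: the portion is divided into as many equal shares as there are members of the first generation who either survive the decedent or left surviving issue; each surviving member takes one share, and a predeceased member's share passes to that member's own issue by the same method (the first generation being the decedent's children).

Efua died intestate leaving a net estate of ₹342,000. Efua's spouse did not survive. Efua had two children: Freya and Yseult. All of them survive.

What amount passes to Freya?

The entire ₹342,000 passes to the descendants.
That amount (₹342,000) is divided into 2 shares of ₹171,000: Freya and Yseult each take ₹171,000.

Freya receives ₹171,000.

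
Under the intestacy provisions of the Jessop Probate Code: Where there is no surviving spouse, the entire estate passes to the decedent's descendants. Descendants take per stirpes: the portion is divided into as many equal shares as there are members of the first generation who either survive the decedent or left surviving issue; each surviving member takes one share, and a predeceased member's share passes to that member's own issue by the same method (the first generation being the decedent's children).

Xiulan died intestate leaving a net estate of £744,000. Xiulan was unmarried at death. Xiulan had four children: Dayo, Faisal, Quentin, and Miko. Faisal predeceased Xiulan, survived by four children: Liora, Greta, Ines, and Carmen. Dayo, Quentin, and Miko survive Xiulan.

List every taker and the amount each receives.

The entire £744,000 passes to the descendants.
That amount (£744,000) is divided into 4 shares of £186,000: Dayo, Quentin, and Miko each take £186,000; Faisal's £186,000 share passes to Faisal's issue.
Faisal's share (£186,000) is divided into 4 shares of £46,500: Liora, Greta, Ines, and Carmen each take £46,500.

Dayo: £186,000; Liora: £46,500; Greta: £46,500; Ines: £46,500; Carmen: £46,500; Quentin: £186,000; Miko: £186,000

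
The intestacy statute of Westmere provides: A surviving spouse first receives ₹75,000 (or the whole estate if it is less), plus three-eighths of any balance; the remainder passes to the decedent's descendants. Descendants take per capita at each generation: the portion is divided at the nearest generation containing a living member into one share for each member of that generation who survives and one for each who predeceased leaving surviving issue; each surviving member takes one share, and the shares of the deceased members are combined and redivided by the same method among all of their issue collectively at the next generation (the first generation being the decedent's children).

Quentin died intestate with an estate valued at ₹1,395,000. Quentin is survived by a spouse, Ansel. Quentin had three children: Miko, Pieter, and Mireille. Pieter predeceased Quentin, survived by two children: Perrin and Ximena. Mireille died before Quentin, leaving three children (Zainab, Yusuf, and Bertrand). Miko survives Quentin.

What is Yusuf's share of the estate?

Yusuf receives ₹110,000.

Ansel first takes ₹75,000, leaving a balance of ₹1,320,000. Ansel then takes three-eighths of the balance (₹495,000), for a total of ₹570,000. The remaining ₹825,000 passes to the descendants.
The descendants' portion (₹825,000) is divided at the children's generation into 3 shares of ₹275,000. Miko takes ₹275,000. The 2 shares of the deceased (Pieter and Mireille) are combined into a pool of ₹550,000.
That pool (₹550,000) is divided at the grandchildren's generation equally among Perrin, Ximena, Zainab, Yusuf, and Bertrand: ₹110,000 each.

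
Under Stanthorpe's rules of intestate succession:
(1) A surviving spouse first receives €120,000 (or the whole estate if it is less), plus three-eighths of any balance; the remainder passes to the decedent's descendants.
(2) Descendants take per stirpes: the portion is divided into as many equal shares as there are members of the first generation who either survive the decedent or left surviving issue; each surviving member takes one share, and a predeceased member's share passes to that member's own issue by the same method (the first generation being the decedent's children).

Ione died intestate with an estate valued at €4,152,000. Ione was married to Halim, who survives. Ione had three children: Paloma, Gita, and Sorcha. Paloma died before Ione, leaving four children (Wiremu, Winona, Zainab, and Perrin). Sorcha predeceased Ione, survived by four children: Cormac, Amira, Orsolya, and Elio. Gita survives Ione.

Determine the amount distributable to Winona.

Halim first takes €120,000, leaving a balance of €4,032,000. Halim then takes three-eighths of the balance (€1,512,000), for a total of €1,632,000. The remaining €2,520,000 passes to the descendants.
The descendants' portion (€2,520,000) is divided into 3 shares of €840,000: Gita takes €840,000; Paloma's €840,000 share passes to Paloma's issue; Sorcha's €840,000 share passes to Sorcha's issue.
Paloma's share (€840,000) is divided into 4 shares of €210,000: Wiremu, Winona, Zainab, and Perrin each take €210,000.
Sorcha's share (€840,000) is divided into 4 shares of €210,000: Cormac, Amira, Orsolya, and Elio each take €210,000.

Winona receives €210,000.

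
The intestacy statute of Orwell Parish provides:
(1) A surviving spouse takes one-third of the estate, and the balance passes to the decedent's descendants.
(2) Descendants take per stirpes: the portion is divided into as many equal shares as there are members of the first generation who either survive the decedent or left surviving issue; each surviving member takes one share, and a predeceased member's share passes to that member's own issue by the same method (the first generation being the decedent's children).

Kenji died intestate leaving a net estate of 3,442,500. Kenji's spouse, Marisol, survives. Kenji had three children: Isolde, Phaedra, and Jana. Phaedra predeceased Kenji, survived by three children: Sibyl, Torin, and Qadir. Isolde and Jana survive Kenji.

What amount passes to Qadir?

Qadir receives 255,000.

Marisol takes one-third of 3,442,500 = 1,147,500. The remaining 2,295,000 passes to the descendants.
The descendants' portion (2,295,000) is divided into 3 shares of 765,000: Isolde and Jana each take 765,000; Phaedra's 765,000 share passes to Phaedra's issue.
Phaedra's share (765,000) is divided into 3 shares of 255,000: Sibyl, Torin, and Qadir each take 255,000.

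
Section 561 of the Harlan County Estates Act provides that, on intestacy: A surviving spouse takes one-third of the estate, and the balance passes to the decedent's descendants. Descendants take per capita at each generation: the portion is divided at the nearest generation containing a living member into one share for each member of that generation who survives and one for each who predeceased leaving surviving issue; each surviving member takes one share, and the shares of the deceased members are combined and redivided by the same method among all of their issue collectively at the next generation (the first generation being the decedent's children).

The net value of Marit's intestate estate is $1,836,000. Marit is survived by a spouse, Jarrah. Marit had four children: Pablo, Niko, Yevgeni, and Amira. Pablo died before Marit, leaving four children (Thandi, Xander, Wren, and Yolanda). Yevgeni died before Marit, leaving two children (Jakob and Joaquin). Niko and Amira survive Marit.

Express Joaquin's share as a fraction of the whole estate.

Joaquin receives 1/18 of the estate.

Jarrah takes one-third of $1,836,000 = $612,000. The remaining $1,224,000 passes to the descendants.
The descendants' portion ($1,224,000) is divided at the children's generation into 4 shares of $306,000. Niko and Amira each take $306,000. The 2 shares of the deceased (Pablo and Yevgeni) are combined into a pool of $612,000.
That pool ($612,000) is divided at the grandchildren's generation equally among Thandi, Xander, Wren, Yolanda, Jakob, and Joaquin: $102,000 each.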